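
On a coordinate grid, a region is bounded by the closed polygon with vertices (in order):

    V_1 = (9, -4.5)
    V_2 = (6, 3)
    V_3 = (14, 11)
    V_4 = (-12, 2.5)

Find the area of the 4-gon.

138.25

Apply the shoelace (surveyor's) formula: 2A = Σ (x_i·y_{i+1} − x_{i+1}·y_i), indices taken mod 4.
Σ = (54) + (24) + (167) + (31.5) = 276.5
Area = |Σ|/2 = 138.25.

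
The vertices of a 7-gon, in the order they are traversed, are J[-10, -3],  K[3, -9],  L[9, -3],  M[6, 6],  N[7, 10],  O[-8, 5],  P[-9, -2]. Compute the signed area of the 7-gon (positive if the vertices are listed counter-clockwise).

222

Apply the surveyor's formula: 2A = Σ (x_i·y_{i+1} − x_{i+1}·y_i), indices taken mod 7.
Σ = (99) + (72) + (72) + (18) + (115) + (61) + (7) = 444
Signed area = Σ/2 = 222 (positive ⇒ counter-clockwise traversal).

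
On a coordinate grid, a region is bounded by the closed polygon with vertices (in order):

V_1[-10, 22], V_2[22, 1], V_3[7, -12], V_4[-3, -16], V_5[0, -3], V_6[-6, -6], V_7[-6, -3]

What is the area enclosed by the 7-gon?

Apply Gauss's area formula: 2A = Σ (x_i·y_{i+1} − x_{i+1}·y_i), indices taken mod 7.
Σ = (-494) + (-271) + (-148) + (9) + (-18) + (-18) + (-162) = -1102
Area = |Σ|/2 = 551.

551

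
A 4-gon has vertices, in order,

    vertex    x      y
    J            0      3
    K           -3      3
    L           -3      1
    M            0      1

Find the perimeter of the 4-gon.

|JK| = √((-3)² + (0)²) = √9 = 3
|KL| = √((0)² + (-2)²) = √4 = 2
|LM| = √((3)² + (0)²) = √9 = 3
|MJ| = √((0)² + (2)²) = √4 = 2
Perimeter = 3 + 2 + 3 + 2 = 10.

10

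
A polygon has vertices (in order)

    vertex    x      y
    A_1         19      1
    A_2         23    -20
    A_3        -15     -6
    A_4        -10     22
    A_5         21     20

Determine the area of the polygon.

1126

Σ = (-403) + (-438) + (-390) + (-662) + (-359) = -2252
Area = |Σ|/2 = 1126.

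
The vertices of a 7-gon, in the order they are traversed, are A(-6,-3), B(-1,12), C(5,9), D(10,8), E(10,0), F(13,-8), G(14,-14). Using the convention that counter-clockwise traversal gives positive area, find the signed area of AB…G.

-275

Σ = (-75) + (-69) + (-50) + (-80) + (-80) + (-70) + (-126) = -550
Signed area = Σ/2 = -275 (negative ⇒ clockwise traversal).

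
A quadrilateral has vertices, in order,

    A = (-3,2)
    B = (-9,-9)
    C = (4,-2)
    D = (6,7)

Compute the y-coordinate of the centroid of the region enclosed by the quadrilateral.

-103/129

Apply the shoelace (surveyor's) formula. First the cross-terms c_i = x_i·y_{i+1} − x_{i+1}·y_i:
  45, 54, 40, 33  ⇒  2A = 172, A = 86.
Then Σ (y_i + y_{i+1})·c_i = -412, so ȳ = -412 / (6·86) = -103/129.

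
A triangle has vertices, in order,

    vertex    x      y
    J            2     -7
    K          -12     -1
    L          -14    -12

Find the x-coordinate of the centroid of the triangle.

Apply the surveyor's formula. First the cross-terms c_i = x_i·y_{i+1} − x_{i+1}·y_i:
  -86, 130, 122  ⇒  2A = 166, A = 83.
Then Σ (x_i + x_{i+1})·c_i = -3984, so x̄ = -3984 / (6·83) = -8.

-8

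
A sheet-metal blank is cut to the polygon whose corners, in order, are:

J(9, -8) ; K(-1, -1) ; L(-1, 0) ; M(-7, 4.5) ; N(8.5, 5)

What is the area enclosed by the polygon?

Apply Gauss's area formula: 2A = Σ (x_i·y_{i+1} − x_{i+1}·y_i), indices taken mod 5.
J→K: (9)(-1) − (-1)(-8) = -17
K→L: (-1)(0) − (-1)(-1) = -1
L→M: (-1)(4.5) − (-7)(0) = -4.5
M→N: (-7)(5) − (8.5)(4.5) = -73.25
N→J: (8.5)(-8) − (9)(5) = -113
Σ = -208.75
Area = |Σ|/2 = 104.375.

104.375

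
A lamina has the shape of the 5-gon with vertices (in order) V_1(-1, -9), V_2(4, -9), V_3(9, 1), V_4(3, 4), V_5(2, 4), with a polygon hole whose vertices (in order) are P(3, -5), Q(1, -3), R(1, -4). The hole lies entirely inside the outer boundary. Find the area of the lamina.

75.5

Outer boundary:
Apply the shoelace formula: 2A = Σ (x_i·y_{i+1} − x_{i+1}·y_i), indices taken mod 5.
Cross-terms: 45, 85, 33, 4, -14  ⇒  Σ = 153
Area = |Σ|/2 = 76.5.
Hole:
Apply the surveyor's formula: 2A = Σ (x_i·y_{i+1} − x_{i+1}·y_i), indices taken mod 3.
Cross-terms: -4, -1, 7  ⇒  Σ = 2
Area = |Σ|/2 = 1.
Net area = 76.5 − 1 = 75.5.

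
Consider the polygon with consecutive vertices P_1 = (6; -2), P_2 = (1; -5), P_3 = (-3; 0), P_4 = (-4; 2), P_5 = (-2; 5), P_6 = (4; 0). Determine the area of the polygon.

Apply Gauss's area formula: 2A = Σ (x_i·y_{i+1} − x_{i+1}·y_i), indices taken mod 6.
P_1→P_2: (6)(-5) − (1)(-2) = -28
P_2→P_3: (1)(0) − (-3)(-5) = -15
P_3→P_4: (-3)(2) − (-4)(0) = -6
P_4→P_5: (-4)(5) − (-2)(2) = -16
P_5→P_6: (-2)(0) − (4)(5) = -20
P_6→P_1: (4)(-2) − (6)(0) = -8
Σ = -93
Area = |Σ|/2 = 46.5.

46.5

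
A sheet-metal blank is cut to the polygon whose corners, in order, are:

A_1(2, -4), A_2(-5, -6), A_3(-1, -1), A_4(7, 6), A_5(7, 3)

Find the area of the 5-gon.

43.5

A_1→A_2: (2)(-6) − (-5)(-4) = -32
A_2→A_3: (-5)(-1) − (-1)(-6) = -1
A_3→A_4: (-1)(6) − (7)(-1) = 1
A_4→A_5: (7)(3) − (7)(6) = -21
A_5→A_1: (7)(-4) − (2)(3) = -34
Σ = -87
Area = |Σ|/2 = 43.5.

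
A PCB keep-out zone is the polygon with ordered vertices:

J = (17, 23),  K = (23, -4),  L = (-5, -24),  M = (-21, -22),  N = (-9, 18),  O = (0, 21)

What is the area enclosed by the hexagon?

1342.5

Apply the shoelace (surveyor's) formula: 2A = Σ (x_i·y_{i+1} − x_{i+1}·y_i), indices taken mod 6.
Σ = (-597) + (-572) + (-394) + (-576) + (-189) + (-357) = -2685
Area = |Σ|/2 = 1342.5.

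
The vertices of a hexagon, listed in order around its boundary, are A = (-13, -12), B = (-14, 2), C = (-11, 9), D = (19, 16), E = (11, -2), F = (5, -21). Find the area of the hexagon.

Apply the shoelace formula: 2A = Σ (x_i·y_{i+1} − x_{i+1}·y_i), indices taken mod 6.
Cross-terms: -194, -104, -347, -214, -221, -333  ⇒  Σ = -1413
Area = |Σ|/2 = 706.5.

706.5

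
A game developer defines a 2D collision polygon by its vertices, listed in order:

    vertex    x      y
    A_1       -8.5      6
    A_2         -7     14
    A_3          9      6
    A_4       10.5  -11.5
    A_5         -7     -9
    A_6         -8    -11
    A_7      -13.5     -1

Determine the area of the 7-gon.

405.75

Apply the shoelace formula: 2A = Σ (x_i·y_{i+1} − x_{i+1}·y_i), indices taken mod 7.
Σ = (-77) + (-168) + (-166.5) + (-175) + (5) + (-140.5) + (-89.5) = -811.5
Area = |Σ|/2 = 405.75.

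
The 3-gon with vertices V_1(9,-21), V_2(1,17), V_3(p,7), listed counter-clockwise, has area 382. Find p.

The doubled signed area Σ (x_i y_{i+1} − x_{i+1} y_i) is linear in p.
With p=0 it equals 118; the coefficient of p is -38 (from the two edges through V_3).
So -38·p + 118 = 2·382 = 764 ⇒ p = -17.

-17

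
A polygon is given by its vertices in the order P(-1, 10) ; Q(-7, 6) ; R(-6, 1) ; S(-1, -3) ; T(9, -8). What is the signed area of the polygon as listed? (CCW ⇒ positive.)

Apply the surveyor's formula: 2A = Σ (x_i·y_{i+1} − x_{i+1}·y_i), indices taken mod 5.
Cross-terms: 64, 29, 19, 35, 82  ⇒  Σ = 229
Signed area = Σ/2 = 114.5 (positive ⇒ counter-clockwise traversal).

114.5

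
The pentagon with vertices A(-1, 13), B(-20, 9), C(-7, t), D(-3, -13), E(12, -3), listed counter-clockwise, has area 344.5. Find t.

2

Write out the shoelace sum; only the two edges meeting at C involve t:
2·Area = [((-20)·t − (-7)·9) + ((-7)·(-13) − (-3)·t)] + 569
       = -17·t + 723 = 689
⇒ t = 2.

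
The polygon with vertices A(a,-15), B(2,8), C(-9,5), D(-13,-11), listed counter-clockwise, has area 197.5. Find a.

The doubled signed area Σ (x_i y_{i+1} − x_{i+1} y_i) is linear in a.
With a=0 it equals 471; the coefficient of a is 19 (from the two edges through A).
So 19·a + 471 = 2·197.5 = 395 ⇒ a = -4.

-4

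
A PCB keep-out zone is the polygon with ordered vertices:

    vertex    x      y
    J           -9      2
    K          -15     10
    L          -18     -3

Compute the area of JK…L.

Σ = (-60) + (225) + (-63) = 102
Area = |Σ|/2 = 51.

51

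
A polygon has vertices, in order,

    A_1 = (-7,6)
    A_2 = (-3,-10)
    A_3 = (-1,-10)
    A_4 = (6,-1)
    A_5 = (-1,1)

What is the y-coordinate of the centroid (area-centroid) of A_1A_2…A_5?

-472/175

Apply the shoelace formula. First the cross-terms c_i = x_i·y_{i+1} − x_{i+1}·y_i:
  88, 20, 61, 5, 1  ⇒  2A = 175, A = 87.5.
Then Σ (y_i + y_{i+1})·c_i = -1416, so ȳ = -1416 / (6·87.5) = -472/175.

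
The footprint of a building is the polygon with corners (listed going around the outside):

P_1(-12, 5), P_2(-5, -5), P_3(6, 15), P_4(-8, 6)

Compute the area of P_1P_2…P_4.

114

Σ = (85) + (-45) + (156) + (32) = 228
Area = |Σ|/2 = 114.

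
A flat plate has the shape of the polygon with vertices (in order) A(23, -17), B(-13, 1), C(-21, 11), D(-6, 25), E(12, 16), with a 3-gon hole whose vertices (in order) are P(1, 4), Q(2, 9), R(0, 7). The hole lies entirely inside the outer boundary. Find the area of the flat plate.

Outer boundary:
Apply the shoelace formula: 2A = Σ (x_i·y_{i+1} − x_{i+1}·y_i), indices taken mod 5.
Cross-terms: -198, -122, -459, -396, -572  ⇒  Σ = -1747
Area = |Σ|/2 = 873.5.
Hole:
Cross-terms: 1, 14, -7  ⇒  Σ = 8
Area = |Σ|/2 = 4.
Net area = 873.5 − 4 = 869.5.

869.5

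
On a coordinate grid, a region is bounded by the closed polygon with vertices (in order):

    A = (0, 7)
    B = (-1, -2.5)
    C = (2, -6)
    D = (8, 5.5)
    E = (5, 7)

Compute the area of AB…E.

Apply the shoelace formula: 2A = Σ (x_i·y_{i+1} − x_{i+1}·y_i), indices taken mod 5.
Σ = (7) + (11) + (59) + (28.5) + (35) = 140.5
Area = |Σ|/2 = 70.25.

70.25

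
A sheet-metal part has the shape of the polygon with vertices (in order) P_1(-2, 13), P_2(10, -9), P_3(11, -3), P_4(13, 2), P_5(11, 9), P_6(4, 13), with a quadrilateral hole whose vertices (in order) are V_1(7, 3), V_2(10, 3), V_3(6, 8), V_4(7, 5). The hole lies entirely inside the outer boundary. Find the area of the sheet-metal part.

142.5

Outer boundary:
Apply the shoelace (surveyor's) formula: 2A = Σ (x_i·y_{i+1} − x_{i+1}·y_i), indices taken mod 6.
P_1→P_2: (-2)(-9) − (10)(13) = -112
P_2→P_3: (10)(-3) − (11)(-9) = 69
P_3→P_4: (11)(2) − (13)(-3) = 61
P_4→P_5: (13)(9) − (11)(2) = 95
P_5→P_6: (11)(13) − (4)(9) = 107
P_6→P_1: (4)(13) − (-2)(13) = 78
Σ = 298
Area = |Σ|/2 = 149.
Hole:
Cross-terms: -9, 62, -26, -14  ⇒  Σ = 13
Area = |Σ|/2 = 6.5.
Net area = 149 − 6.5 = 142.5.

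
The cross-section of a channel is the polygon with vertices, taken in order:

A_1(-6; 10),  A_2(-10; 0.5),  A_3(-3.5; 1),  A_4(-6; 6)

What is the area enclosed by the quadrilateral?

Σ = (97) + (-8.25) + (-15) + (-24) = 49.75
Area = |Σ|/2 = 24.875.

24.875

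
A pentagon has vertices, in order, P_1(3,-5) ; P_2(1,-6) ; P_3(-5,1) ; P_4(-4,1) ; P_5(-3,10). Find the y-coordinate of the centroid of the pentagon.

Apply the shoelace (surveyor's) formula. First the cross-terms c_i = x_i·y_{i+1} − x_{i+1}·y_i:
  -13, -29, -1, -37, -15  ⇒  2A = -95, A = -47.5.
Then Σ (y_i + y_{i+1})·c_i = -196, so ȳ = -196 / (6·(-47.5)) = 196/285.

196/285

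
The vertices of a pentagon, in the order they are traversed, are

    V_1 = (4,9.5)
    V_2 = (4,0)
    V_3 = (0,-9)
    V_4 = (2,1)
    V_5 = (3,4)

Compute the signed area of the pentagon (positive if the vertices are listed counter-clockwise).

Apply Gauss's area formula: 2A = Σ (x_i·y_{i+1} − x_{i+1}·y_i), indices taken mod 5.
V_1→V_2: (4)(0) − (4)(9.5) = -38
V_2→V_3: (4)(-9) − (0)(0) = -36
V_3→V_4: (0)(1) − (2)(-9) = 18
V_4→V_5: (2)(4) − (3)(1) = 5
V_5→V_1: (3)(9.5) − (4)(4) = 12.5
Σ = -38.5
Signed area = Σ/2 = -19.25 (negative ⇒ clockwise traversal).

-19.25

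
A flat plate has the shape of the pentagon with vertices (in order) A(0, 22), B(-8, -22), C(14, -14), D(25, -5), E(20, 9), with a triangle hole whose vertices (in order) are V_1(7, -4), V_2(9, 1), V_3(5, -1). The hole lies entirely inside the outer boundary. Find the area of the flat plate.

812.5

Outer boundary:
Apply the surveyor's formula: 2A = Σ (x_i·y_{i+1} − x_{i+1}·y_i), indices taken mod 5.
Cross-terms: 176, 420, 280, 325, 440  ⇒  Σ = 1641
Area = |Σ|/2 = 820.5.
Hole:
Σ = (43) + (-14) + (-13) = 16
Area = |Σ|/2 = 8.
Net area = 820.5 − 8 = 812.5.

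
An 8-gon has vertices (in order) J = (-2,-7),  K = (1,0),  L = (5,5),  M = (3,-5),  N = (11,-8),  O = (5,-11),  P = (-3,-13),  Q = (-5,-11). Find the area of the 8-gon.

Σ = (7) + (5) + (-40) + (31) + (-81) + (-98) + (-32) + (13) = -195
Area = |Σ|/2 = 97.5.

97.5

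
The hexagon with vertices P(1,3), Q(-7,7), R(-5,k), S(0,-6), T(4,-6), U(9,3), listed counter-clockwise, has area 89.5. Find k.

4

Write out the shoelace sum; only the two edges meeting at R involve k:
2·Area = [((-7)·k − (-5)·7) + ((-5)·(-6) − 0·k)] + 142
       = -7·k + 207 = 179
⇒ k = 4.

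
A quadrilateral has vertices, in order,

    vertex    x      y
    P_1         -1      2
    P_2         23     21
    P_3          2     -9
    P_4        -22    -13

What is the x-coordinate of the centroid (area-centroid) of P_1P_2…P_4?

212/199

Apply the shoelace (surveyor's) formula. First the cross-terms c_i = x_i·y_{i+1} − x_{i+1}·y_i:
  -67, -249, -224, -57  ⇒  2A = -597, A = -298.5.
Then Σ (x_i + x_{i+1})·c_i = -1908, so x̄ = -1908 / (6·(-298.5)) = 212/199.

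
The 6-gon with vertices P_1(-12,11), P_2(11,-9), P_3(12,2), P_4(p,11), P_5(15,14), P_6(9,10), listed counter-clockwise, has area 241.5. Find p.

The doubled signed area Σ (x_i y_{i+1} − x_{i+1} y_i) is linear in p.
With p=0 it equals 327; the coefficient of p is 12 (from the two edges through P_4).
So 12·p + 327 = 2·241.5 = 483 ⇒ p = 13.

13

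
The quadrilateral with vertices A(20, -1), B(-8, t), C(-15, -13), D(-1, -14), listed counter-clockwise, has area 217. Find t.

The doubled signed area Σ (x_i y_{i+1} − x_{i+1} y_i) is linear in t.
With t=0 it equals 574; the coefficient of t is 35 (from the two edges through B).
So 35·t + 574 = 2·217 = 434 ⇒ t = -4.

-4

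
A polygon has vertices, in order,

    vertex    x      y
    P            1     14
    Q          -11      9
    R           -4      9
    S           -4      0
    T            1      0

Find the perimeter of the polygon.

48

|PQ| = √((-12)² + (-5)²) = √169 = 13
|QR| = √((7)² + (0)²) = √49 = 7
|RS| = √((0)² + (-9)²) = √81 = 9
|ST| = √((5)² + (0)²) = √25 = 5
|TP| = √((0)² + (14)²) = √196 = 14
Perimeter = 13 + 7 + 9 + 5 + 14 = 48.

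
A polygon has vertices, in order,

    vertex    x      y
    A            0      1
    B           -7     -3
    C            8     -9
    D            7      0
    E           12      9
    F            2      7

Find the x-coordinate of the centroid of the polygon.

259/72

Apply the shoelace (surveyor's) formula. First the cross-terms c_i = x_i·y_{i+1} − x_{i+1}·y_i:
  7, 87, 63, 63, 66, 2  ⇒  2A = 288, A = 144.
Then Σ (x_i + x_{i+1})·c_i = 3108, so x̄ = 3108 / (6·144) = 259/72.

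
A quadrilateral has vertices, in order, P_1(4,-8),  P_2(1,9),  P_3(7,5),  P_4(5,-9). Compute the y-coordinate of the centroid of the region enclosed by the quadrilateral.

58/53

Apply the shoelace (surveyor's) formula. First the cross-terms c_i = x_i·y_{i+1} − x_{i+1}·y_i:
  44, -58, -88, -4  ⇒  2A = -106, A = -53.
Then Σ (y_i + y_{i+1})·c_i = -348, so ȳ = -348 / (6·(-53)) = 58/53.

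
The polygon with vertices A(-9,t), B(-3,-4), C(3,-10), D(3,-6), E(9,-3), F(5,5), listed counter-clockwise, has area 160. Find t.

Write out the shoelace sum; only the two edges meeting at A involve t:
2·Area = [(5·t − (-9)·5) + ((-9)·(-4) − (-3)·t)] + 159
       = 8·t + 240 = 320
⇒ t = 10.

10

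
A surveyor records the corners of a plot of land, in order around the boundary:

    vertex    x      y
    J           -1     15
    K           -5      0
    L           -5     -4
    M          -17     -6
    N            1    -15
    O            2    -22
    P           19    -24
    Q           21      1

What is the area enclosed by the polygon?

Apply the shoelace (surveyor's) formula: 2A = Σ (x_i·y_{i+1} − x_{i+1}·y_i), indices taken mod 8.
Σ = (75) + (20) + (-38) + (261) + (8) + (370) + (523) + (316) = 1535
Area = |Σ|/2 = 767.5.

767.5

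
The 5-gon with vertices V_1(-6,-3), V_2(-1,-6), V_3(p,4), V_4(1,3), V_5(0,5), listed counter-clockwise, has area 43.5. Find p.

The doubled signed area Σ (x_i y_{i+1} − x_{i+1} y_i) is linear in p.
With p=0 it equals 60; the coefficient of p is 9 (from the two edges through V_3).
So 9·p + 60 = 2·43.5 = 87 ⇒ p = 3.

3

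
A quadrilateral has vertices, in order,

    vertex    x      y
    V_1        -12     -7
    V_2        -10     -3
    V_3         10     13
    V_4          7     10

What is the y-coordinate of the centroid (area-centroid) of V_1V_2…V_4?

40/27

Apply the surveyor's formula. First the cross-terms c_i = x_i·y_{i+1} − x_{i+1}·y_i:
  -34, -100, 9, 71  ⇒  2A = -54, A = -27.
Then Σ (y_i + y_{i+1})·c_i = -240, so ȳ = -240 / (6·(-27)) = 40/27.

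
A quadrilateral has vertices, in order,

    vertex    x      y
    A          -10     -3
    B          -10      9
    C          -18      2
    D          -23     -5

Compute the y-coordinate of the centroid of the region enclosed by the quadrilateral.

Apply the shoelace (surveyor's) formula. First the cross-terms c_i = x_i·y_{i+1} − x_{i+1}·y_i:
  -120, 142, 136, 19  ⇒  2A = 177, A = 88.5.
Then Σ (y_i + y_{i+1})·c_i = 282, so ȳ = 282 / (6·88.5) = 94/177.

94/177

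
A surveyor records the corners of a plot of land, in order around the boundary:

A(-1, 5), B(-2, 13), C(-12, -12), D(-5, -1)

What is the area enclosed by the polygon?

Apply the shoelace formula: 2A = Σ (x_i·y_{i+1} − x_{i+1}·y_i), indices taken mod 4.
Σ = (-3) + (180) + (-48) + (-26) = 103
Area = |Σ|/2 = 51.5.

51.5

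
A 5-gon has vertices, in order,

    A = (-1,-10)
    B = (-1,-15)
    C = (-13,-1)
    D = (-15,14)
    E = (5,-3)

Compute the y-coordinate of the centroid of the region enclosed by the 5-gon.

Apply the shoelace formula. First the cross-terms c_i = x_i·y_{i+1} − x_{i+1}·y_i:
  5, -194, -197, -25, -53  ⇒  2A = -464, A = -232.
Then Σ (y_i + y_{i+1})·c_i = 832, so ȳ = 832 / (6·(-232)) = -52/87.

-52/87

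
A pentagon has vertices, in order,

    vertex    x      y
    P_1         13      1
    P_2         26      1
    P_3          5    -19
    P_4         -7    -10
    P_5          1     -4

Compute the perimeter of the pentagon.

|P_1P_2| = √((13)² + (0)²) = √169 = 13
|P_2P_3| = √((-21)² + (-20)²) = √841 = 29
|P_3P_4| = √((-12)² + (9)²) = √225 = 15
|P_4P_5| = √((8)² + (6)²) = √100 = 10
|P_5P_1| = √((12)² + (5)²) = √169 = 13
Perimeter = 13 + 29 + 15 + 10 + 13 = 80.

80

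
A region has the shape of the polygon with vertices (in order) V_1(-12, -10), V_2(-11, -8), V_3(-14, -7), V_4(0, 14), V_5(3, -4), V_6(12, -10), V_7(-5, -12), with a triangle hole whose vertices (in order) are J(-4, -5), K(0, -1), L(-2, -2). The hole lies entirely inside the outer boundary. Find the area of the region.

276.5

Outer boundary:
Apply the surveyor's formula: 2A = Σ (x_i·y_{i+1} − x_{i+1}·y_i), indices taken mod 7.
Cross-terms: -14, -35, -196, -42, 18, -194, -94  ⇒  Σ = -557
Area = |Σ|/2 = 278.5.
Hole:
Σ = (4) + (-2) + (2) = 4
Area = |Σ|/2 = 2.
Net area = 278.5 − 2 = 276.5.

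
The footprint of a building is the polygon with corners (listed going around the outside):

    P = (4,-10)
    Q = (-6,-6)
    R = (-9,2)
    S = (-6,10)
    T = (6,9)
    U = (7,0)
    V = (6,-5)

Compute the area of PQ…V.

240

Apply the shoelace formula: 2A = Σ (x_i·y_{i+1} − x_{i+1}·y_i), indices taken mod 7.
P→Q: (4)(-6) − (-6)(-10) = -84
Q→R: (-6)(2) − (-9)(-6) = -66
R→S: (-9)(10) − (-6)(2) = -78
S→T: (-6)(9) − (6)(10) = -114
T→U: (6)(0) − (7)(9) = -63
U→V: (7)(-5) − (6)(0) = -35
V→P: (6)(-10) − (4)(-5) = -40
Σ = -480
Area = |Σ|/2 = 240.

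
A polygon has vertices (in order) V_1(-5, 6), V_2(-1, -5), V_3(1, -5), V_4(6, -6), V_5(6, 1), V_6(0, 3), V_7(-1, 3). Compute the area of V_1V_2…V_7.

Apply the shoelace formula: 2A = Σ (x_i·y_{i+1} − x_{i+1}·y_i), indices taken mod 7.
Σ = (31) + (10) + (24) + (42) + (18) + (3) + (9) = 137
Area = |Σ|/2 = 68.5.

68.5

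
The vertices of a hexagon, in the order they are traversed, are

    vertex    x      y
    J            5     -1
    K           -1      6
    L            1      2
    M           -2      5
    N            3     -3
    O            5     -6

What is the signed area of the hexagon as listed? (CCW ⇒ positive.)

Apply the surveyor's formula: 2A = Σ (x_i·y_{i+1} − x_{i+1}·y_i), indices taken mod 6.
Cross-terms: 29, -8, 9, -9, -3, 25  ⇒  Σ = 43
Signed area = Σ/2 = 21.5 (positive ⇒ counter-clockwise traversal).

21.5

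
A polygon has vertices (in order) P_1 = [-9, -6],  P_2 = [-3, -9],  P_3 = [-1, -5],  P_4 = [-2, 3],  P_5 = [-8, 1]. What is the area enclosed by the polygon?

Σ = (63) + (6) + (-13) + (22) + (57) = 135
Area = |Σ|/2 = 67.5.

67.5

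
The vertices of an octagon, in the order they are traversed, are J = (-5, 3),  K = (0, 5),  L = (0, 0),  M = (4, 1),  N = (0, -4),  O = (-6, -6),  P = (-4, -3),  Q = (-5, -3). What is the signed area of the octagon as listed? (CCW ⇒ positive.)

Apply the shoelace (surveyor's) formula: 2A = Σ (x_i·y_{i+1} − x_{i+1}·y_i), indices taken mod 8.
J→K: (-5)(5) − (0)(3) = -25
K→L: (0)(0) − (0)(5) = 0
L→M: (0)(1) − (4)(0) = 0
M→N: (4)(-4) − (0)(1) = -16
N→O: (0)(-6) − (-6)(-4) = -24
O→P: (-6)(-3) − (-4)(-6) = -6
P→Q: (-4)(-3) − (-5)(-3) = -3
Q→J: (-5)(3) − (-5)(-3) = -30
Σ = -104
Signed area = Σ/2 = -52 (negative ⇒ clockwise traversal).

-52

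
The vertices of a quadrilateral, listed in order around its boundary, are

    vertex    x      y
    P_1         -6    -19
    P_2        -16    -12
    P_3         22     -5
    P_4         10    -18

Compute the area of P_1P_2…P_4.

Apply the surveyor's formula: 2A = Σ (x_i·y_{i+1} − x_{i+1}·y_i), indices taken mod 4.
Cross-terms: -232, 344, -346, -298  ⇒  Σ = -532
Area = |Σ|/2 = 266.

266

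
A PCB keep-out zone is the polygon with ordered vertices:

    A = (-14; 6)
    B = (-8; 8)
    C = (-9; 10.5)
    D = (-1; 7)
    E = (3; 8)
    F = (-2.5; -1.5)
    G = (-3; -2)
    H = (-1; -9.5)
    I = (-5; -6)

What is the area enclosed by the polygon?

Cross-terms: -64, -12, -52.5, -29, 15.5, 0.5, 26.5, -41.5, -114  ⇒  Σ = -270.5
Area = |Σ|/2 = 135.25.

135.25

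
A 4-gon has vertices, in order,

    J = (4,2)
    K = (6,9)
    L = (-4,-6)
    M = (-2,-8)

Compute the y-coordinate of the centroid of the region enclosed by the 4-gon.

-23/27

Apply Gauss's area formula. First the cross-terms c_i = x_i·y_{i+1} − x_{i+1}·y_i:
  24, 0, 20, 28  ⇒  2A = 72, A = 36.
Then Σ (y_i + y_{i+1})·c_i = -184, so ȳ = -184 / (6·36) = -23/27.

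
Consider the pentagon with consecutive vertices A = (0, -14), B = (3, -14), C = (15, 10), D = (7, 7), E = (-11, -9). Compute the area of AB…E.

Apply the shoelace (surveyor's) formula: 2A = Σ (x_i·y_{i+1} − x_{i+1}·y_i), indices taken mod 5.
Σ = (42) + (240) + (35) + (14) + (154) = 485
Area = |Σ|/2 = 242.5.

242.5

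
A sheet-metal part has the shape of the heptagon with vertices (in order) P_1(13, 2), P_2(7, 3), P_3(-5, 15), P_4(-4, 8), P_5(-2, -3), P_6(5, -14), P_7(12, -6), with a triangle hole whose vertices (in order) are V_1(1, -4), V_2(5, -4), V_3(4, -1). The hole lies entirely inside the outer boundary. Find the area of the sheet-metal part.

Outer boundary:
Σ = (25) + (120) + (20) + (28) + (43) + (138) + (102) = 476
Area = |Σ|/2 = 238.
Hole:
Apply the shoelace formula: 2A = Σ (x_i·y_{i+1} − x_{i+1}·y_i), indices taken mod 3.
Cross-terms: 16, 11, -15  ⇒  Σ = 12
Area = |Σ|/2 = 6.
Net area = 238 − 6 = 232.

232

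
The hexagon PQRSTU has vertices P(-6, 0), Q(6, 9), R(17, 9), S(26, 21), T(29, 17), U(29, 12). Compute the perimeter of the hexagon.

|PQ| = √((12)² + (9)²) = √225 = 15
|QR| = √((11)² + (0)²) = √121 = 11
|RS| = √((9)² + (12)²) = √225 = 15
|ST| = √((3)² + (-4)²) = √25 = 5
|TU| = √((0)² + (-5)²) = √25 = 5
|UP| = √((-35)² + (-12)²) = √1369 = 37
Perimeter = 15 + 11 + 15 + 5 + 5 + 37 = 88.

88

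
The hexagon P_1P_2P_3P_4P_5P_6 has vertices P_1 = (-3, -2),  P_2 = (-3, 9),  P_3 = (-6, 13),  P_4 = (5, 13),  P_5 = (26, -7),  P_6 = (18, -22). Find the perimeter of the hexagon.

|P_1P_2| = √((0)² + (11)²) = √121 = 11
|P_2P_3| = √((-3)² + (4)²) = √25 = 5
|P_3P_4| = √((11)² + (0)²) = √121 = 11
|P_4P_5| = √((21)² + (-20)²) = √841 = 29
|P_5P_6| = √((-8)² + (-15)²) = √289 = 17
|P_6P_1| = √((-21)² + (20)²) = √841 = 29
Perimeter = 11 + 5 + 11 + 29 + 17 + 29 = 102.

102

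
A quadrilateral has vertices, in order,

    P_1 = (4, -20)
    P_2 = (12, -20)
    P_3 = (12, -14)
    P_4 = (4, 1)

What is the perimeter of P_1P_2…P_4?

52

|P_1P_2| = √((8)² + (0)²) = √64 = 8
|P_2P_3| = √((0)² + (6)²) = √36 = 6
|P_3P_4| = √((-8)² + (15)²) = √289 = 17
|P_4P_1| = √((0)² + (-21)²) = √441 = 21
Perimeter = 8 + 6 + 17 + 21 = 52.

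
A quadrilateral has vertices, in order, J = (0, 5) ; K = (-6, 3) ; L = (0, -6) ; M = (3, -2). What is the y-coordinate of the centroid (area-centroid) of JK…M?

Apply the shoelace (surveyor's) formula. First the cross-terms c_i = x_i·y_{i+1} − x_{i+1}·y_i:
  30, 36, 18, 15  ⇒  2A = 99, A = 49.5.
Then Σ (y_i + y_{i+1})·c_i = 33, so ȳ = 33 / (6·49.5) = 1/9.

1/9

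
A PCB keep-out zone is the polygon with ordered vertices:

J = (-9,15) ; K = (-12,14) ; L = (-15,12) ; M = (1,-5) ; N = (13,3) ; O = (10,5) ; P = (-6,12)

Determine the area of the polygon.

Apply the shoelace formula: 2A = Σ (x_i·y_{i+1} − x_{i+1}·y_i), indices taken mod 7.
Σ = (54) + (66) + (63) + (68) + (35) + (150) + (18) = 454
Area = |Σ|/2 = 227.

227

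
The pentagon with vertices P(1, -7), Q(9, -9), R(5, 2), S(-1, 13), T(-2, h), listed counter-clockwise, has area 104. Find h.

The doubled signed area Σ (x_i y_{i+1} − x_{i+1} y_i) is linear in h.
With h=0 it equals 224; the coefficient of h is -2 (from the two edges through T).
So -2·h + 224 = 2·104 = 208 ⇒ h = 8.

8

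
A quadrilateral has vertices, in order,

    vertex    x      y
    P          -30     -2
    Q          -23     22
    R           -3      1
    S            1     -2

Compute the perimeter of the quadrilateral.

|PQ| = √((7)² + (24)²) = √625 = 25
|QR| = √((20)² + (-21)²) = √841 = 29
|RS| = √((4)² + (-3)²) = √25 = 5
|SP| = √((-31)² + (0)²) = √961 = 31
Perimeter = 25 + 29 + 5 + 31 = 90.

90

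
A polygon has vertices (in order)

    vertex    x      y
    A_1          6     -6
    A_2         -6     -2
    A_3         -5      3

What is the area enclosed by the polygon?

32

Apply the shoelace formula: 2A = Σ (x_i·y_{i+1} − x_{i+1}·y_i), indices taken mod 3.
Σ = (-48) + (-28) + (12) = -64
Area = |Σ|/2 = 32.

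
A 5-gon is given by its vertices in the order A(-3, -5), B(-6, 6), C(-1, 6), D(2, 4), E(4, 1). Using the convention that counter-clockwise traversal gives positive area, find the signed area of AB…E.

-62.5

Apply the surveyor's formula: 2A = Σ (x_i·y_{i+1} − x_{i+1}·y_i), indices taken mod 5.
Σ = (-48) + (-30) + (-16) + (-14) + (-17) = -125
Signed area = Σ/2 = -62.5 (negative ⇒ clockwise traversal).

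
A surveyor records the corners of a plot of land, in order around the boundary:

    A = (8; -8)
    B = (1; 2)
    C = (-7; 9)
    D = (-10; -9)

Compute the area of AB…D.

Σ = (24) + (23) + (153) + (152) = 352
Area = |Σ|/2 = 176.

176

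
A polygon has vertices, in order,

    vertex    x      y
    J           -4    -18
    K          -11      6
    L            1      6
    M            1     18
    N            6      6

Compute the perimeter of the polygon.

88

|JK| = √((-7)² + (24)²) = √625 = 25
|KL| = √((12)² + (0)²) = √144 = 12
|LM| = √((0)² + (12)²) = √144 = 12
|MN| = √((5)² + (-12)²) = √169 = 13
|NJ| = √((-10)² + (-24)²) = √676 = 26
Perimeter = 25 + 12 + 12 + 13 + 26 = 88.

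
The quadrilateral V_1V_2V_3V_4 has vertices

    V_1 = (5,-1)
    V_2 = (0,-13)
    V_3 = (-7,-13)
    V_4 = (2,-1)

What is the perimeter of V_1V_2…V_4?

|V_1V_2| = √((-5)² + (-12)²) = √169 = 13
|V_2V_3| = √((-7)² + (0)²) = √49 = 7
|V_3V_4| = √((9)² + (12)²) = √225 = 15
|V_4V_1| = √((3)² + (0)²) = √9 = 3
Perimeter = 13 + 7 + 15 + 3 = 38.

38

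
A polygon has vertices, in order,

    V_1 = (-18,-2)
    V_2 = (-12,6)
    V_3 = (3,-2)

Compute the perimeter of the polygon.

|V_1V_2| = √((6)² + (8)²) = √100 = 10
|V_2V_3| = √((15)² + (-8)²) = √289 = 17
|V_3V_1| = √((-21)² + (0)²) = √441 = 21
Perimeter = 10 + 17 + 21 = 48.

48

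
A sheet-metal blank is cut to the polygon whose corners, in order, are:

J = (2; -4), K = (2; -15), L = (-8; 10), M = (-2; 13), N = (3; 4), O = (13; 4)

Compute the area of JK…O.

Apply the shoelace formula: 2A = Σ (x_i·y_{i+1} − x_{i+1}·y_i), indices taken mod 6.
Σ = (-22) + (-100) + (-84) + (-47) + (-40) + (-60) = -353
Area = |Σ|/2 = 176.5.

176.5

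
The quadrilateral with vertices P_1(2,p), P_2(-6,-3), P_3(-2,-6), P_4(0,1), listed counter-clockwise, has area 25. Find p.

5

Write out the shoelace sum; only the two edges meeting at P_1 involve p:
2·Area = [(0·p − 2·1) + (2·(-3) − (-6)·p)] + 28
       = 6·p + 20 = 50
⇒ p = 5.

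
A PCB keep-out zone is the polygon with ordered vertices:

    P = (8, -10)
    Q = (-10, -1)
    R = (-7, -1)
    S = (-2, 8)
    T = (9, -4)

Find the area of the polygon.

Σ = (-108) + (3) + (-58) + (-64) + (-58) = -285
Area = |Σ|/2 = 142.5.

142.5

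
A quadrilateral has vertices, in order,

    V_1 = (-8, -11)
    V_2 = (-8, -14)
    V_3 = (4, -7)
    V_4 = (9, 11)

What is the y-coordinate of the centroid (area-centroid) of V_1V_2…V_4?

-631/174

Apply the shoelace formula. First the cross-terms c_i = x_i·y_{i+1} − x_{i+1}·y_i:
  24, 112, 107, -11  ⇒  2A = 232, A = 116.
Then Σ (y_i + y_{i+1})·c_i = -2524, so ȳ = -2524 / (6·116) = -631/174.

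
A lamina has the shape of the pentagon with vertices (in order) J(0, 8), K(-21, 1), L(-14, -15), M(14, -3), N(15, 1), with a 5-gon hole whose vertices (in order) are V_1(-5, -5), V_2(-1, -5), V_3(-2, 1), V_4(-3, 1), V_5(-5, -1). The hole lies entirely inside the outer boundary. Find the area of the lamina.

Outer boundary:
Apply the shoelace (surveyor's) formula: 2A = Σ (x_i·y_{i+1} − x_{i+1}·y_i), indices taken mod 5.
J→K: (0)(1) − (-21)(8) = 168
K→L: (-21)(-15) − (-14)(1) = 329
L→M: (-14)(-3) − (14)(-15) = 252
M→N: (14)(1) − (15)(-3) = 59
N→J: (15)(8) − (0)(1) = 120
Σ = 928
Area = |Σ|/2 = 464.
Hole:
Σ = (20) + (-11) + (1) + (8) + (20) = 38
Area = |Σ|/2 = 19.
Net area = 464 − 19 = 445.

445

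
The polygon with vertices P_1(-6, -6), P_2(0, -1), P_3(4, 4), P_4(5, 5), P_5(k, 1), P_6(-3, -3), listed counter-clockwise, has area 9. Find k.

0

The doubled signed area Σ (x_i y_{i+1} − x_{i+1} y_i) is linear in k.
With k=0 it equals 18; the coefficient of k is -8 (from the two edges through P_5).
So -8·k + 18 = 2·9 = 18 ⇒ k = 0.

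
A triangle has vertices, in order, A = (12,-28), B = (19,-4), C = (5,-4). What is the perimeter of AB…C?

|AB| = √((7)² + (24)²) = √625 = 25
|BC| = √((-14)² + (0)²) = √196 = 14
|CA| = √((7)² + (-24)²) = √625 = 25
Perimeter = 25 + 14 + 25 = 64.

64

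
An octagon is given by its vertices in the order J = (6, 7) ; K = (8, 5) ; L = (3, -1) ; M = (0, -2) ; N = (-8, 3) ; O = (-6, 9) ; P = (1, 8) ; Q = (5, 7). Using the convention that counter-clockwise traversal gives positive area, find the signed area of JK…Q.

-111

Apply the surveyor's formula: 2A = Σ (x_i·y_{i+1} − x_{i+1}·y_i), indices taken mod 8.
Cross-terms: -26, -23, -6, -16, -54, -57, -33, -7  ⇒  Σ = -222
Signed area = Σ/2 = -111 (negative ⇒ clockwise traversal).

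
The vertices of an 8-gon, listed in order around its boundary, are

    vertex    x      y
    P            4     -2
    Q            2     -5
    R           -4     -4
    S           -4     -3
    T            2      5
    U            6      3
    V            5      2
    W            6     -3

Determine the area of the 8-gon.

Apply the shoelace (surveyor's) formula: 2A = Σ (x_i·y_{i+1} − x_{i+1}·y_i), indices taken mod 8.
P→Q: (4)(-5) − (2)(-2) = -16
Q→R: (2)(-4) − (-4)(-5) = -28
R→S: (-4)(-3) − (-4)(-4) = -4
S→T: (-4)(5) − (2)(-3) = -14
T→U: (2)(3) − (6)(5) = -24
U→V: (6)(2) − (5)(3) = -3
V→W: (5)(-3) − (6)(2) = -27
W→P: (6)(-2) − (4)(-3) = 0
Σ = -116
Area = |Σ|/2 = 58.

58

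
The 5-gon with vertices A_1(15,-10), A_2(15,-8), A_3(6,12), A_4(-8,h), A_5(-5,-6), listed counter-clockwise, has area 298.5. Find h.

5

Write out the shoelace sum; only the two edges meeting at A_4 involve h:
2·Area = [(6·h − (-8)·12) + ((-8)·(-6) − (-5)·h)] + 398
       = 11·h + 542 = 597
⇒ h = 5.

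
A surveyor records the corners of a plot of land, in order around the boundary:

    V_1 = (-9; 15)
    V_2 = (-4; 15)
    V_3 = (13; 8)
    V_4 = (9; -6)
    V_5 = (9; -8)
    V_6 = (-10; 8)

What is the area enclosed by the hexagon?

278

Apply the surveyor's formula: 2A = Σ (x_i·y_{i+1} − x_{i+1}·y_i), indices taken mod 6.
Σ = (-75) + (-227) + (-150) + (-18) + (-8) + (-78) = -556
Area = |Σ|/2 = 278.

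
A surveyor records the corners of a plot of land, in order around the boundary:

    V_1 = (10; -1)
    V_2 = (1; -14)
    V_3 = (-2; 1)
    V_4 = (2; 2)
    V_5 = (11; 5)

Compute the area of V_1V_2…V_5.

Apply the shoelace formula: 2A = Σ (x_i·y_{i+1} − x_{i+1}·y_i), indices taken mod 5.
Σ = (-139) + (-27) + (-6) + (-12) + (-61) = -245
Area = |Σ|/2 = 122.5.

122.5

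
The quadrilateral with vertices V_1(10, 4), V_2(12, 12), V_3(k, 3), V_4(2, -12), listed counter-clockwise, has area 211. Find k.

-8

The doubled signed area Σ (x_i y_{i+1} − x_{i+1} y_i) is linear in k.
With k=0 it equals 230; the coefficient of k is -24 (from the two edges through V_3).
So -24·k + 230 = 2·211 = 422 ⇒ k = -8.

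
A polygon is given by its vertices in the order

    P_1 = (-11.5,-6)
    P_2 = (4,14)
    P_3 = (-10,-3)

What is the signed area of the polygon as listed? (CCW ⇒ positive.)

Apply the shoelace formula: 2A = Σ (x_i·y_{i+1} − x_{i+1}·y_i), indices taken mod 3.
Σ = (-137) + (128) + (25.5) = 16.5
Signed area = Σ/2 = 8.25 (positive ⇒ counter-clockwise traversal).

8.25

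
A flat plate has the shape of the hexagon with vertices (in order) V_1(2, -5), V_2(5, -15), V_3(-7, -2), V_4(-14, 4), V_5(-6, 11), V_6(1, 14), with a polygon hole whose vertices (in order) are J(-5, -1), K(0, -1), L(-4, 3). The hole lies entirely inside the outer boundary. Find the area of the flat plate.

Outer boundary:
Apply the shoelace (surveyor's) formula: 2A = Σ (x_i·y_{i+1} − x_{i+1}·y_i), indices taken mod 6.
V_1→V_2: (2)(-15) − (5)(-5) = -5
V_2→V_3: (5)(-2) − (-7)(-15) = -115
V_3→V_4: (-7)(4) − (-14)(-2) = -56
V_4→V_5: (-14)(11) − (-6)(4) = -130
V_5→V_6: (-6)(14) − (1)(11) = -95
V_6→V_1: (1)(-5) − (2)(14) = -33
Σ = -434
Area = |Σ|/2 = 217.
Hole:
Apply Gauss's area formula: 2A = Σ (x_i·y_{i+1} − x_{i+1}·y_i), indices taken mod 3.
Σ = (5) + (-4) + (19) = 20
Area = |Σ|/2 = 10.
Net area = 217 − 10 = 207.

207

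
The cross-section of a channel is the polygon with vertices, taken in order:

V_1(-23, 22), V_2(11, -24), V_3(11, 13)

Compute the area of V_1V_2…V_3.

629

Apply Gauss's area formula: 2A = Σ (x_i·y_{i+1} − x_{i+1}·y_i), indices taken mod 3.
V_1→V_2: (-23)(-24) − (11)(22) = 310
V_2→V_3: (11)(13) − (11)(-24) = 407
V_3→V_1: (11)(22) − (-23)(13) = 541
Σ = 1258
Area = |Σ|/2 = 629.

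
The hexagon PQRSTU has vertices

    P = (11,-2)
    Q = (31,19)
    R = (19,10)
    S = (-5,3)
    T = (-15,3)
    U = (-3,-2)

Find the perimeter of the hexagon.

|PQ| = √((20)² + (21)²) = √841 = 29
|QR| = √((-12)² + (-9)²) = √225 = 15
|RS| = √((-24)² + (-7)²) = √625 = 25
|ST| = √((-10)² + (0)²) = √100 = 10
|TU| = √((12)² + (-5)²) = √169 = 13
|UP| = √((14)² + (0)²) = √196 = 14
Perimeter = 29 + 15 + 25 + 10 + 13 + 14 = 106.

106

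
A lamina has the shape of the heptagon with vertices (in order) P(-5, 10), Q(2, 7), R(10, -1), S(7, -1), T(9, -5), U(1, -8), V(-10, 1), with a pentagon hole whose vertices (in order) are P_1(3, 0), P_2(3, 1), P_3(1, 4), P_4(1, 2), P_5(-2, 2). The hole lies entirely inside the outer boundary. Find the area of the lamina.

Outer boundary:
Σ = (-55) + (-72) + (-3) + (-26) + (-67) + (-79) + (-95) = -397
Area = |Σ|/2 = 198.5.
Hole:
Apply Gauss's area formula: 2A = Σ (x_i·y_{i+1} − x_{i+1}·y_i), indices taken mod 5.
Σ = (3) + (11) + (-2) + (6) + (-6) = 12
Area = |Σ|/2 = 6.
Net area = 198.5 − 6 = 192.5.

192.5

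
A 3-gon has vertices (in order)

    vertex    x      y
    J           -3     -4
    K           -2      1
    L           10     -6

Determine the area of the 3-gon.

Cross-terms: -11, 2, -58  ⇒  Σ = -67
Area = |Σ|/2 = 33.5.

33.5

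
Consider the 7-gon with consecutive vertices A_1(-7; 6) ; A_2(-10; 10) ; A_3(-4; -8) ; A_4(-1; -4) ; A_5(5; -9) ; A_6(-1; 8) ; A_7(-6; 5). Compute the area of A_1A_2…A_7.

Σ = (-10) + (120) + (8) + (29) + (31) + (43) + (-1) = 220
Area = |Σ|/2 = 110.

110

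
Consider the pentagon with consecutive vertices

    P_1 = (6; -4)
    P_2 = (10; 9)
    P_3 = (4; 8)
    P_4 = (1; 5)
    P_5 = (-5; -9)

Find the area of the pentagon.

120

Σ = (94) + (44) + (12) + (16) + (74) = 240
Area = |Σ|/2 = 120.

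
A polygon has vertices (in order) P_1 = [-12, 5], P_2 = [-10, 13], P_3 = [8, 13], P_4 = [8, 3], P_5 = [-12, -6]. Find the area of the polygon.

282

Apply the shoelace (surveyor's) formula: 2A = Σ (x_i·y_{i+1} − x_{i+1}·y_i), indices taken mod 5.
P_1→P_2: (-12)(13) − (-10)(5) = -106
P_2→P_3: (-10)(13) − (8)(13) = -234
P_3→P_4: (8)(3) − (8)(13) = -80
P_4→P_5: (8)(-6) − (-12)(3) = -12
P_5→P_1: (-12)(5) − (-12)(-6) = -132
Σ = -564
Area = |Σ|/2 = 282.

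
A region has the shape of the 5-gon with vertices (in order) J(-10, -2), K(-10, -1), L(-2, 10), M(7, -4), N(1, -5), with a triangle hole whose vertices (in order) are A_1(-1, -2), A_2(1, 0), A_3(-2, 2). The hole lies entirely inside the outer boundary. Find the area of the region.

123.5

Outer boundary:
Apply Gauss's area formula: 2A = Σ (x_i·y_{i+1} − x_{i+1}·y_i), indices taken mod 5.
J→K: (-10)(-1) − (-10)(-2) = -10
K→L: (-10)(10) − (-2)(-1) = -102
L→M: (-2)(-4) − (7)(10) = -62
M→N: (7)(-5) − (1)(-4) = -31
N→J: (1)(-2) − (-10)(-5) = -52
Σ = -257
Area = |Σ|/2 = 128.5.
Hole:
Σ = (2) + (2) + (6) = 10
Area = |Σ|/2 = 5.
Net area = 128.5 − 5 = 123.5.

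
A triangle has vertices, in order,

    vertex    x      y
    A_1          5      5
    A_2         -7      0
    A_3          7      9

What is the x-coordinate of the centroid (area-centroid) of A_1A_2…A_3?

Apply the shoelace formula. First the cross-terms c_i = x_i·y_{i+1} − x_{i+1}·y_i:
  35, -63, -10  ⇒  2A = -38, A = -19.
Then Σ (x_i + x_{i+1})·c_i = -190, so x̄ = -190 / (6·(-19)) = 5/3.

5/3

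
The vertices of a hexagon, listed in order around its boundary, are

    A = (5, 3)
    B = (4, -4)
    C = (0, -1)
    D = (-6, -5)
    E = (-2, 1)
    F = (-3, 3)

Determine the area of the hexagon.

Apply the surveyor's formula: 2A = Σ (x_i·y_{i+1} − x_{i+1}·y_i), indices taken mod 6.
Cross-terms: -32, -4, -6, -16, -3, -24  ⇒  Σ = -85
Area = |Σ|/2 = 42.5.

42.5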